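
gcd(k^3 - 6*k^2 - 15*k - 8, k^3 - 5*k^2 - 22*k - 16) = k^2 - 7*k - 8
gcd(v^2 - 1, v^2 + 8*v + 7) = v + 1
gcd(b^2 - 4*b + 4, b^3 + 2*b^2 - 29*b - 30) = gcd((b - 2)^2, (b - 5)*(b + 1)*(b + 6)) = 1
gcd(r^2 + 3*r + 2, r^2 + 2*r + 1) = r + 1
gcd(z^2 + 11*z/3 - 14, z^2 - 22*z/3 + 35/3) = z - 7/3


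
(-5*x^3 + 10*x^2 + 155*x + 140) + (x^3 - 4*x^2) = -4*x^3 + 6*x^2 + 155*x + 140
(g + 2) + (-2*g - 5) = -g - 3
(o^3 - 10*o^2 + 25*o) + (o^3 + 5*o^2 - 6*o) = 2*o^3 - 5*o^2 + 19*o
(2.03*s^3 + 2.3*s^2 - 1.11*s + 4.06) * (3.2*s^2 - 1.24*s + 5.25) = 6.496*s^5 + 4.8428*s^4 + 4.2535*s^3 + 26.4434*s^2 - 10.8619*s + 21.315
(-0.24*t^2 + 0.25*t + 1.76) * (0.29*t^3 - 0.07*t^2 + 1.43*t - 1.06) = -0.0696*t^5 + 0.0893*t^4 + 0.1497*t^3 + 0.4887*t^2 + 2.2518*t - 1.8656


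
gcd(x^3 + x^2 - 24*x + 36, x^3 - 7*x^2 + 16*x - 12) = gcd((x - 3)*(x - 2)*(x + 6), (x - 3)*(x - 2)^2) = x^2 - 5*x + 6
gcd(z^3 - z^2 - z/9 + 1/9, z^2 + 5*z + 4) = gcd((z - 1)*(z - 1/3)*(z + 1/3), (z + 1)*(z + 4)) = 1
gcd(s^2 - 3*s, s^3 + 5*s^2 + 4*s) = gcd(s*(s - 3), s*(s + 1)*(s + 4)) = s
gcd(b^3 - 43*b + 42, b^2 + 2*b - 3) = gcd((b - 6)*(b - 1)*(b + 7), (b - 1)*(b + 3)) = b - 1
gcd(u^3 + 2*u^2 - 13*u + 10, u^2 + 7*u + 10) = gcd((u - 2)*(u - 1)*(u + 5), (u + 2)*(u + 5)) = u + 5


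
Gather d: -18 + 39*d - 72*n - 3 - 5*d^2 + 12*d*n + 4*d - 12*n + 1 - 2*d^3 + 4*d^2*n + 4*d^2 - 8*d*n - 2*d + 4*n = -2*d^3 + d^2*(4*n - 1) + d*(4*n + 41) - 80*n - 20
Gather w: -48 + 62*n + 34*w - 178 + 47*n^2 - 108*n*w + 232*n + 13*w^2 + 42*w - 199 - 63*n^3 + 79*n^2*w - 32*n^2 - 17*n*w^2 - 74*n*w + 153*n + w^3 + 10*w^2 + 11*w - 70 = -63*n^3 + 15*n^2 + 447*n + w^3 + w^2*(23 - 17*n) + w*(79*n^2 - 182*n + 87) - 495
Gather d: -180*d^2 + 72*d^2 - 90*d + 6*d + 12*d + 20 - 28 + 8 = -108*d^2 - 72*d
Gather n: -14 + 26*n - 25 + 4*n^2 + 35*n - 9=4*n^2 + 61*n - 48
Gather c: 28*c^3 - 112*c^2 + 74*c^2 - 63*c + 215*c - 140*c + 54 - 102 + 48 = 28*c^3 - 38*c^2 + 12*c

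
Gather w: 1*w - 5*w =-4*w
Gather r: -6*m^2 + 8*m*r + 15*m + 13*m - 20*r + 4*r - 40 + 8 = -6*m^2 + 28*m + r*(8*m - 16) - 32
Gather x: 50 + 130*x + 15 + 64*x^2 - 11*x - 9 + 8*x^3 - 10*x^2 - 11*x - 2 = 8*x^3 + 54*x^2 + 108*x + 54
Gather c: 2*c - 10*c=-8*c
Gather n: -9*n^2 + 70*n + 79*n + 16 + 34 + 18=-9*n^2 + 149*n + 68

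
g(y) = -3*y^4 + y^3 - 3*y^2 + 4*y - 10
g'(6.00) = -2516.00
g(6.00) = -3766.00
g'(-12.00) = 21244.00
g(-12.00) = -64426.00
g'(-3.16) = 431.57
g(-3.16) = -383.29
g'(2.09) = -104.99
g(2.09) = -62.86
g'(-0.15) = 5.01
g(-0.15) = -10.67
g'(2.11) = -108.03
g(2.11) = -64.99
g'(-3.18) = 439.31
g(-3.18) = -392.00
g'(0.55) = -0.39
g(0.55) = -8.82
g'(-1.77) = 90.56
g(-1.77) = -61.47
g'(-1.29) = 42.49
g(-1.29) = -30.61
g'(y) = -12*y^3 + 3*y^2 - 6*y + 4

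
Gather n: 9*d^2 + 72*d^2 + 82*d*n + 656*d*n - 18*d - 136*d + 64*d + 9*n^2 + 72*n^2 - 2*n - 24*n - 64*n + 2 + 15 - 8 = 81*d^2 - 90*d + 81*n^2 + n*(738*d - 90) + 9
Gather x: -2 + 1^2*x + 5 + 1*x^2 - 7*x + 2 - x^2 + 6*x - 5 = 0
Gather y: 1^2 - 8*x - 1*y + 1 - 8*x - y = -16*x - 2*y + 2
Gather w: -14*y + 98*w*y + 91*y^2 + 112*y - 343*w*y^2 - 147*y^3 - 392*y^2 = w*(-343*y^2 + 98*y) - 147*y^3 - 301*y^2 + 98*y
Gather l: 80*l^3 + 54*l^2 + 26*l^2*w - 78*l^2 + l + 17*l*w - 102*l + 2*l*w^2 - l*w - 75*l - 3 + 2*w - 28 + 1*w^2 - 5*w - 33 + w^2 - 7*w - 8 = 80*l^3 + l^2*(26*w - 24) + l*(2*w^2 + 16*w - 176) + 2*w^2 - 10*w - 72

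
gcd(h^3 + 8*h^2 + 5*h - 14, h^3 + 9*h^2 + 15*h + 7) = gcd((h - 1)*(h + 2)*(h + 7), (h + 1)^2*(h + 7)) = h + 7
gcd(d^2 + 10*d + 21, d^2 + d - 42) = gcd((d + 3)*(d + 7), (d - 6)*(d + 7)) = d + 7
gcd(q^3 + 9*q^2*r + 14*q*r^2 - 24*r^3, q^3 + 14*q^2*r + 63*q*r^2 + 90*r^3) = q + 6*r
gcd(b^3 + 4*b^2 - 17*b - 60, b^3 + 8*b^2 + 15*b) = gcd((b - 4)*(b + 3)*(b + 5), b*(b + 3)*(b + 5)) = b^2 + 8*b + 15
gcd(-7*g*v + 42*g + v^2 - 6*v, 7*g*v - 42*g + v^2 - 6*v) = v - 6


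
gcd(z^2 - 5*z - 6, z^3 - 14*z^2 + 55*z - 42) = z - 6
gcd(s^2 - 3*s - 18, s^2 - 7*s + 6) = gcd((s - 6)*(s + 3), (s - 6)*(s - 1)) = s - 6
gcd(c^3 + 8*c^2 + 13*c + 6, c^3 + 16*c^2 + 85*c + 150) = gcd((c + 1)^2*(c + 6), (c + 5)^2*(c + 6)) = c + 6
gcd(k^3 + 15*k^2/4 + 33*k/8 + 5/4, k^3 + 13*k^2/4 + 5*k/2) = k^2 + 13*k/4 + 5/2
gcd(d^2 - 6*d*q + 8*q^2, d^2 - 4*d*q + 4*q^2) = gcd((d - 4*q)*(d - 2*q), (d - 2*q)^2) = -d + 2*q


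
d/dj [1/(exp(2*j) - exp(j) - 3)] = (1 - 2*exp(j))*exp(j)/(-exp(2*j) + exp(j) + 3)^2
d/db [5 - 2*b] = -2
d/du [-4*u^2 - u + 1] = -8*u - 1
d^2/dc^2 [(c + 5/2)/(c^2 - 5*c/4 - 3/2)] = -(4*(2*c + 5)*(8*c - 5)^2 + 8*(12*c + 5)*(-4*c^2 + 5*c + 6))/(-4*c^2 + 5*c + 6)^3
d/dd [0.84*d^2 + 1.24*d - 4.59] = 1.68*d + 1.24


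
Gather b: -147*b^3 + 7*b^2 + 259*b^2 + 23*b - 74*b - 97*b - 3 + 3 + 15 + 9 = -147*b^3 + 266*b^2 - 148*b + 24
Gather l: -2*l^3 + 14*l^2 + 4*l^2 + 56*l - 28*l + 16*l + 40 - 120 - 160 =-2*l^3 + 18*l^2 + 44*l - 240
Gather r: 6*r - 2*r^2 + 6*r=-2*r^2 + 12*r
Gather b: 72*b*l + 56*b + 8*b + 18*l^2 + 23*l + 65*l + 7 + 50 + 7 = b*(72*l + 64) + 18*l^2 + 88*l + 64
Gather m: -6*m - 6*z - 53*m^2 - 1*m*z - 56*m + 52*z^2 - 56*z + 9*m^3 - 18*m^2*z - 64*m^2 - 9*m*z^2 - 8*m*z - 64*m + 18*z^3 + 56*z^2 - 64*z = 9*m^3 + m^2*(-18*z - 117) + m*(-9*z^2 - 9*z - 126) + 18*z^3 + 108*z^2 - 126*z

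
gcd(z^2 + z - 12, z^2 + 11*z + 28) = z + 4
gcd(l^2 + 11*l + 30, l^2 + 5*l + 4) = 1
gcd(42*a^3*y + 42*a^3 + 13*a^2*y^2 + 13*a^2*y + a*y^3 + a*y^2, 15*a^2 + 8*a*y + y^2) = 1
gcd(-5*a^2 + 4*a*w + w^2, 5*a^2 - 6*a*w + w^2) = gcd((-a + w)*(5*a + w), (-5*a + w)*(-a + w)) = -a + w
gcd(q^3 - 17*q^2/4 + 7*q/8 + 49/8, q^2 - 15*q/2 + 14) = q - 7/2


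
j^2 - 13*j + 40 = (j - 8)*(j - 5)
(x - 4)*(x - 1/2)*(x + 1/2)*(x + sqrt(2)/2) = x^4 - 4*x^3 + sqrt(2)*x^3/2 - 2*sqrt(2)*x^2 - x^2/4 - sqrt(2)*x/8 + x + sqrt(2)/2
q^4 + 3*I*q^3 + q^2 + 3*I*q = q*(q + 3*I)*(-I*q + 1)*(I*q + 1)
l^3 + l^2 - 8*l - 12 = (l - 3)*(l + 2)^2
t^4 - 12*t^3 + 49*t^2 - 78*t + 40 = (t - 5)*(t - 4)*(t - 2)*(t - 1)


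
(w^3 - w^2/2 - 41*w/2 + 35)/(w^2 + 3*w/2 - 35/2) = w - 2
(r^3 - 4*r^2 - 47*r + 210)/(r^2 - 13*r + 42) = (r^2 + 2*r - 35)/(r - 7)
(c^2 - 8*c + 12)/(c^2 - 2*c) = (c - 6)/c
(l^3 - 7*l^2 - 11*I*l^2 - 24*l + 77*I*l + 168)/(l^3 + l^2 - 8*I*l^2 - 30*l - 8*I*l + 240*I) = (l^2 - l*(7 + 3*I) + 21*I)/(l^2 + l - 30)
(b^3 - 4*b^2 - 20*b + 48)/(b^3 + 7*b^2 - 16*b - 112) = (b^2 - 8*b + 12)/(b^2 + 3*b - 28)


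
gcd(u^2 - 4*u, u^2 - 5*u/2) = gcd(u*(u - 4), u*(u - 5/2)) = u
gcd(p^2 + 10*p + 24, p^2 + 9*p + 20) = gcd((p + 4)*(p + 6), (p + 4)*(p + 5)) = p + 4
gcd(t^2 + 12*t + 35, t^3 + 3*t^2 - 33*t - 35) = t + 7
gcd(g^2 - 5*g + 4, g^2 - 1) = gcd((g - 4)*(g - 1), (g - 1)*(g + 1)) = g - 1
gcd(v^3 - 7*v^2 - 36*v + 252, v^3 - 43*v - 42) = v^2 - v - 42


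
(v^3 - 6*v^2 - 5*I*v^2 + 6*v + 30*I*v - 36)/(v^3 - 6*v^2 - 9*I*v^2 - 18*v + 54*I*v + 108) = (v + I)/(v - 3*I)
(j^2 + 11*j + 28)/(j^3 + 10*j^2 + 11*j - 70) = (j + 4)/(j^2 + 3*j - 10)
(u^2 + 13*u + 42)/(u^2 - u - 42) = (u + 7)/(u - 7)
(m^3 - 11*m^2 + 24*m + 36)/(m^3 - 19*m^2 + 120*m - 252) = (m + 1)/(m - 7)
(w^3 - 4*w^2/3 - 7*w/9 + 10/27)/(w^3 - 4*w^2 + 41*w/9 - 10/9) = (w + 2/3)/(w - 2)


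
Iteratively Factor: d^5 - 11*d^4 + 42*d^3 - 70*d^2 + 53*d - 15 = (d - 3)*(d^4 - 8*d^3 + 18*d^2 - 16*d + 5) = (d - 3)*(d - 1)*(d^3 - 7*d^2 + 11*d - 5) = (d - 5)*(d - 3)*(d - 1)*(d^2 - 2*d + 1) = (d - 5)*(d - 3)*(d - 1)^2*(d - 1)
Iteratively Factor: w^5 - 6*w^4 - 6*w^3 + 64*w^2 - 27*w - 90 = (w - 3)*(w^4 - 3*w^3 - 15*w^2 + 19*w + 30) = (w - 5)*(w - 3)*(w^3 + 2*w^2 - 5*w - 6) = (w - 5)*(w - 3)*(w - 2)*(w^2 + 4*w + 3) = (w - 5)*(w - 3)*(w - 2)*(w + 3)*(w + 1)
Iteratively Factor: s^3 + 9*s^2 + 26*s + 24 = (s + 4)*(s^2 + 5*s + 6) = (s + 3)*(s + 4)*(s + 2)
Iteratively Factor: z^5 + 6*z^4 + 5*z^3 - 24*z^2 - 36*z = (z)*(z^4 + 6*z^3 + 5*z^2 - 24*z - 36) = z*(z + 3)*(z^3 + 3*z^2 - 4*z - 12) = z*(z + 3)^2*(z^2 - 4) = z*(z - 2)*(z + 3)^2*(z + 2)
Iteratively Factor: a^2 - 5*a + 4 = (a - 4)*(a - 1)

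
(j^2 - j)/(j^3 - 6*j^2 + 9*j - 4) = j/(j^2 - 5*j + 4)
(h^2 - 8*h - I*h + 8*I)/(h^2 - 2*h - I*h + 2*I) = (h - 8)/(h - 2)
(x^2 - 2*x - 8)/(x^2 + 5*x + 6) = (x - 4)/(x + 3)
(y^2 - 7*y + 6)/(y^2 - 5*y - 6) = (y - 1)/(y + 1)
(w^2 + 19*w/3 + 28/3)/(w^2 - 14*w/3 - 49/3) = (w + 4)/(w - 7)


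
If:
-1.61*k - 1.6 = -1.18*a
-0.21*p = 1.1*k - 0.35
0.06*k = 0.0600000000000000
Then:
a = 2.72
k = 1.00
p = -3.57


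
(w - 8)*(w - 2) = w^2 - 10*w + 16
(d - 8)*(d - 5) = d^2 - 13*d + 40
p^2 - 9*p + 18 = (p - 6)*(p - 3)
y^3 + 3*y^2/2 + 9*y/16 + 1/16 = (y + 1/4)^2*(y + 1)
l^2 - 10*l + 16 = (l - 8)*(l - 2)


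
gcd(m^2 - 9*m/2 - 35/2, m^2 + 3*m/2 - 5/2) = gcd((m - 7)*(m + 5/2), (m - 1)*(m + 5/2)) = m + 5/2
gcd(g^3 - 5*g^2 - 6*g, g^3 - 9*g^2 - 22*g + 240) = g - 6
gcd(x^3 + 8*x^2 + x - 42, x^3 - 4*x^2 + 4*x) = x - 2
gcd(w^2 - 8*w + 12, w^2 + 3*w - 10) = w - 2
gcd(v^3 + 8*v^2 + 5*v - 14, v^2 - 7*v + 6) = v - 1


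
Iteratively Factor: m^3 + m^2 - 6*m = (m)*(m^2 + m - 6) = m*(m + 3)*(m - 2)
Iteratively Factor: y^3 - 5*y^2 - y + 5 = (y - 1)*(y^2 - 4*y - 5) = (y - 5)*(y - 1)*(y + 1)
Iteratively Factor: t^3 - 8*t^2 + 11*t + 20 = (t - 5)*(t^2 - 3*t - 4) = (t - 5)*(t + 1)*(t - 4)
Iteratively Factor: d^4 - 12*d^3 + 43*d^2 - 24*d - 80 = (d - 4)*(d^3 - 8*d^2 + 11*d + 20) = (d - 5)*(d - 4)*(d^2 - 3*d - 4) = (d - 5)*(d - 4)^2*(d + 1)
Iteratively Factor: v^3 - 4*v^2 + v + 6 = (v - 3)*(v^2 - v - 2) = (v - 3)*(v - 2)*(v + 1)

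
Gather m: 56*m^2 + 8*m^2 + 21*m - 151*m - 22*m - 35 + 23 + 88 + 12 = 64*m^2 - 152*m + 88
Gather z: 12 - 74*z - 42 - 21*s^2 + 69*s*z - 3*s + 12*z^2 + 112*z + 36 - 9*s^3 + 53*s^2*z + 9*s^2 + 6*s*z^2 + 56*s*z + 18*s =-9*s^3 - 12*s^2 + 15*s + z^2*(6*s + 12) + z*(53*s^2 + 125*s + 38) + 6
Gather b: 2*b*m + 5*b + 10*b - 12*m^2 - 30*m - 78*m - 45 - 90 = b*(2*m + 15) - 12*m^2 - 108*m - 135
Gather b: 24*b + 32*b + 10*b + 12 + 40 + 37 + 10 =66*b + 99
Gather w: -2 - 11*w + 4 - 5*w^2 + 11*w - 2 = -5*w^2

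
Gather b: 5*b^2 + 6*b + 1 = 5*b^2 + 6*b + 1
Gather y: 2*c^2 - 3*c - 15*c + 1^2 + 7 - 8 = 2*c^2 - 18*c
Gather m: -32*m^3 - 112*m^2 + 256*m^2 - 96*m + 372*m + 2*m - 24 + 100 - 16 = -32*m^3 + 144*m^2 + 278*m + 60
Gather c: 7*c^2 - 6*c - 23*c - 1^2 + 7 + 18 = 7*c^2 - 29*c + 24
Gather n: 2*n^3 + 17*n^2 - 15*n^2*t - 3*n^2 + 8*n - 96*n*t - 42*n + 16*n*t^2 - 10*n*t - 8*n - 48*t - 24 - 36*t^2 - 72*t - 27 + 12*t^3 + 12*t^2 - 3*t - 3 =2*n^3 + n^2*(14 - 15*t) + n*(16*t^2 - 106*t - 42) + 12*t^3 - 24*t^2 - 123*t - 54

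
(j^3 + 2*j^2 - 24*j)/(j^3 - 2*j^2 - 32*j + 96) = j/(j - 4)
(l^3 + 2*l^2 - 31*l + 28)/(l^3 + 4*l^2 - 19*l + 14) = (l - 4)/(l - 2)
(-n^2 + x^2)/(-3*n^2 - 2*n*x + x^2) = (-n + x)/(-3*n + x)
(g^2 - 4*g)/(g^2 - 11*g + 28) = g/(g - 7)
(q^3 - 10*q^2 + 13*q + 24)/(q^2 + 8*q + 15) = (q^3 - 10*q^2 + 13*q + 24)/(q^2 + 8*q + 15)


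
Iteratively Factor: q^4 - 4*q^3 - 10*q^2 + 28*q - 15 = (q - 5)*(q^3 + q^2 - 5*q + 3) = (q - 5)*(q + 3)*(q^2 - 2*q + 1) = (q - 5)*(q - 1)*(q + 3)*(q - 1)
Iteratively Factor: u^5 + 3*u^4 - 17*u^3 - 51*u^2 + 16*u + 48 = (u - 4)*(u^4 + 7*u^3 + 11*u^2 - 7*u - 12) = (u - 4)*(u + 4)*(u^3 + 3*u^2 - u - 3) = (u - 4)*(u - 1)*(u + 4)*(u^2 + 4*u + 3) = (u - 4)*(u - 1)*(u + 3)*(u + 4)*(u + 1)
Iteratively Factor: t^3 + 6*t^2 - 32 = (t - 2)*(t^2 + 8*t + 16) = (t - 2)*(t + 4)*(t + 4)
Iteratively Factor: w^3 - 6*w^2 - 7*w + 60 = (w - 4)*(w^2 - 2*w - 15) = (w - 5)*(w - 4)*(w + 3)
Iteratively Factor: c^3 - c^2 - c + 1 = (c - 1)*(c^2 - 1) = (c - 1)*(c + 1)*(c - 1)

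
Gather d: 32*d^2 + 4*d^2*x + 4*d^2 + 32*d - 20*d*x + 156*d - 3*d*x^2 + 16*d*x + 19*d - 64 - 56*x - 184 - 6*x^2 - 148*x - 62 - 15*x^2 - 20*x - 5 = d^2*(4*x + 36) + d*(-3*x^2 - 4*x + 207) - 21*x^2 - 224*x - 315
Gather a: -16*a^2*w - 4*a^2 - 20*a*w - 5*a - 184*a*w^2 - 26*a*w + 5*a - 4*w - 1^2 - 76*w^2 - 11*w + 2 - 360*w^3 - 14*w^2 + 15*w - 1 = a^2*(-16*w - 4) + a*(-184*w^2 - 46*w) - 360*w^3 - 90*w^2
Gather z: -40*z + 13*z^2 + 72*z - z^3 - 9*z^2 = -z^3 + 4*z^2 + 32*z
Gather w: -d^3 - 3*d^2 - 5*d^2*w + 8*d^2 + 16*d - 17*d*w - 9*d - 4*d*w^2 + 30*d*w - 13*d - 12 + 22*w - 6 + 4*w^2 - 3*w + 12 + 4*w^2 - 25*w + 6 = -d^3 + 5*d^2 - 6*d + w^2*(8 - 4*d) + w*(-5*d^2 + 13*d - 6)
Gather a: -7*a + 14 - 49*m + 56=-7*a - 49*m + 70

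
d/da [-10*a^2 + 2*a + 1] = 2 - 20*a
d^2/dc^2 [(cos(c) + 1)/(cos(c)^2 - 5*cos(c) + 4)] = (-9*(1 - cos(2*c))^2*cos(c) - 9*(1 - cos(2*c))^2 - 235*cos(c) - 82*cos(2*c) + 33*cos(3*c) + 2*cos(5*c) + 282)/(4*(cos(c) - 4)^3*(cos(c) - 1)^3)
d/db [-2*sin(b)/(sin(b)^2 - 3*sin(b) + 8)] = 2*(sin(b)^2 - 8)*cos(b)/(sin(b)^2 - 3*sin(b) + 8)^2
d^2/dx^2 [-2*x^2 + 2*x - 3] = -4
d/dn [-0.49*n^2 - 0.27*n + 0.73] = -0.98*n - 0.27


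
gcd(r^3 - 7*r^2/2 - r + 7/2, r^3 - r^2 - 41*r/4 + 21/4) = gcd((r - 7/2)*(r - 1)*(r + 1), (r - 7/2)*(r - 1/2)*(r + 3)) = r - 7/2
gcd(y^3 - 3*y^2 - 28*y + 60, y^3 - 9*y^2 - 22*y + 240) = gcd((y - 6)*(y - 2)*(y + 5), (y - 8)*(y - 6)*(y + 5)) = y^2 - y - 30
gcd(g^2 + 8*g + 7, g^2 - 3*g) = 1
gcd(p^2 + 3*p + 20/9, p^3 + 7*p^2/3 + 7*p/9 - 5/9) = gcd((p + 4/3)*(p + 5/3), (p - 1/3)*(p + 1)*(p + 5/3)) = p + 5/3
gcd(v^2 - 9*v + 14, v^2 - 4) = v - 2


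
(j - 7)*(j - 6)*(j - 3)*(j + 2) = j^4 - 14*j^3 + 49*j^2 + 36*j - 252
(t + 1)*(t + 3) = t^2 + 4*t + 3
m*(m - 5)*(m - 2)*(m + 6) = m^4 - m^3 - 32*m^2 + 60*m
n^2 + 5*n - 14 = (n - 2)*(n + 7)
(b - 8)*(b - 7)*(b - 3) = b^3 - 18*b^2 + 101*b - 168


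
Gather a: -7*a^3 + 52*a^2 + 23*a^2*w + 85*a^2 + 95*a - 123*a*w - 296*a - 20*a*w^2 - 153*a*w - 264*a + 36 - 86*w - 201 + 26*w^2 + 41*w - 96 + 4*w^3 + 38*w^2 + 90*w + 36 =-7*a^3 + a^2*(23*w + 137) + a*(-20*w^2 - 276*w - 465) + 4*w^3 + 64*w^2 + 45*w - 225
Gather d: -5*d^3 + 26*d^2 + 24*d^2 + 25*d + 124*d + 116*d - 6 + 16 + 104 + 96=-5*d^3 + 50*d^2 + 265*d + 210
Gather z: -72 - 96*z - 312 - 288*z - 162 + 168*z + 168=-216*z - 378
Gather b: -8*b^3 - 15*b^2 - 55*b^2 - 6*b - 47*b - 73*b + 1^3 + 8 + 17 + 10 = -8*b^3 - 70*b^2 - 126*b + 36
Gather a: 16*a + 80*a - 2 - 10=96*a - 12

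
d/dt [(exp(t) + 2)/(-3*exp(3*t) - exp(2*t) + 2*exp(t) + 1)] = ((exp(t) + 2)*(9*exp(2*t) + 2*exp(t) - 2) - 3*exp(3*t) - exp(2*t) + 2*exp(t) + 1)*exp(t)/(3*exp(3*t) + exp(2*t) - 2*exp(t) - 1)^2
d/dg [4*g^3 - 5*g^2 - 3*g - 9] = 12*g^2 - 10*g - 3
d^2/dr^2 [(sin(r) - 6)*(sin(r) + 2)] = 4*sin(r) + 2*cos(2*r)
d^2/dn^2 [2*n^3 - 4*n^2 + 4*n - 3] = 12*n - 8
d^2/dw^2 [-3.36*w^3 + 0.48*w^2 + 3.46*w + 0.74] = 0.96 - 20.16*w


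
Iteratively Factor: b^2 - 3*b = (b - 3)*(b)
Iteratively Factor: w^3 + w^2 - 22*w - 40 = (w + 4)*(w^2 - 3*w - 10) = (w - 5)*(w + 4)*(w + 2)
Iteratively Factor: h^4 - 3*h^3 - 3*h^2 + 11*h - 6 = (h - 3)*(h^3 - 3*h + 2) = (h - 3)*(h - 1)*(h^2 + h - 2) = (h - 3)*(h - 1)^2*(h + 2)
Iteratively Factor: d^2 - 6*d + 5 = (d - 5)*(d - 1)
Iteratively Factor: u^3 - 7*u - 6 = (u + 1)*(u^2 - u - 6) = (u + 1)*(u + 2)*(u - 3)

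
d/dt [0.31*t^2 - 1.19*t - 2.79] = 0.62*t - 1.19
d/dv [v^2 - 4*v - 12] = 2*v - 4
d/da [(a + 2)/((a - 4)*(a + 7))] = (-a^2 - 4*a - 34)/(a^4 + 6*a^3 - 47*a^2 - 168*a + 784)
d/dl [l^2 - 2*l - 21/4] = 2*l - 2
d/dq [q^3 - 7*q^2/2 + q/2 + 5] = 3*q^2 - 7*q + 1/2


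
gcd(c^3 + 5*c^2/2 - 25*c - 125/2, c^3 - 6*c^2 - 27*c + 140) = c + 5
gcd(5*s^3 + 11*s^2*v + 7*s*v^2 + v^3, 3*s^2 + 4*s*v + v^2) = s + v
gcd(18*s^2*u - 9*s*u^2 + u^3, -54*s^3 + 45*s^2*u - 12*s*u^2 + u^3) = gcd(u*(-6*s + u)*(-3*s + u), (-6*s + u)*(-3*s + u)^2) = 18*s^2 - 9*s*u + u^2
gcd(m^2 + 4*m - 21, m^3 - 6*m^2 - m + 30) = m - 3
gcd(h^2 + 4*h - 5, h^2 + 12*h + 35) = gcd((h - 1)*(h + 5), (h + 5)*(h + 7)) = h + 5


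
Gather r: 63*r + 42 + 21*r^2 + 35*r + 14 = 21*r^2 + 98*r + 56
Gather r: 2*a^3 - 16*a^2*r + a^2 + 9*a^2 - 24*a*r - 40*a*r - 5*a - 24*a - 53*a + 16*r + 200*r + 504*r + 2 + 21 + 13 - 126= 2*a^3 + 10*a^2 - 82*a + r*(-16*a^2 - 64*a + 720) - 90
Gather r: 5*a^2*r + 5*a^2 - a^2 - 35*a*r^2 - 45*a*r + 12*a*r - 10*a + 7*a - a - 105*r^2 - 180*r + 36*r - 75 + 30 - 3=4*a^2 - 4*a + r^2*(-35*a - 105) + r*(5*a^2 - 33*a - 144) - 48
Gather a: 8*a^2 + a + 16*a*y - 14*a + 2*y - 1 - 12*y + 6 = 8*a^2 + a*(16*y - 13) - 10*y + 5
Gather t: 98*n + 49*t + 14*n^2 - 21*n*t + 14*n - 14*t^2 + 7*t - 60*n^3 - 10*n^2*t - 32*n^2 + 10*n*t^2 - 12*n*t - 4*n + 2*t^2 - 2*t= -60*n^3 - 18*n^2 + 108*n + t^2*(10*n - 12) + t*(-10*n^2 - 33*n + 54)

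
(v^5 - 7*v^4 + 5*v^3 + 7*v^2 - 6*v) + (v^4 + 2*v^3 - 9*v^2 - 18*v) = v^5 - 6*v^4 + 7*v^3 - 2*v^2 - 24*v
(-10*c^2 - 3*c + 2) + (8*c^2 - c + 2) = -2*c^2 - 4*c + 4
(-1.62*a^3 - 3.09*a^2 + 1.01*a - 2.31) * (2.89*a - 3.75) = -4.6818*a^4 - 2.8551*a^3 + 14.5064*a^2 - 10.4634*a + 8.6625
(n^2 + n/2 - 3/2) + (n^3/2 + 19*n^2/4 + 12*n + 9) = n^3/2 + 23*n^2/4 + 25*n/2 + 15/2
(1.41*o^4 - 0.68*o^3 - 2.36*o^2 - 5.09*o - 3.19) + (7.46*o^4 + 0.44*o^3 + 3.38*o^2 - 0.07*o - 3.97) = 8.87*o^4 - 0.24*o^3 + 1.02*o^2 - 5.16*o - 7.16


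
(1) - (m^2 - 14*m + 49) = -m^2 + 14*m - 48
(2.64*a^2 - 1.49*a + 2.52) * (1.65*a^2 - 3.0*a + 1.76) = 4.356*a^4 - 10.3785*a^3 + 13.2744*a^2 - 10.1824*a + 4.4352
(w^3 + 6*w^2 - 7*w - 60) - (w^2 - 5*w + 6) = w^3 + 5*w^2 - 2*w - 66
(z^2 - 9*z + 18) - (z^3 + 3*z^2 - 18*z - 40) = -z^3 - 2*z^2 + 9*z + 58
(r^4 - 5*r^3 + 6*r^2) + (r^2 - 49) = r^4 - 5*r^3 + 7*r^2 - 49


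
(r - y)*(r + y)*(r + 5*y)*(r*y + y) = r^4*y + 5*r^3*y^2 + r^3*y - r^2*y^3 + 5*r^2*y^2 - 5*r*y^4 - r*y^3 - 5*y^4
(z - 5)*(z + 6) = z^2 + z - 30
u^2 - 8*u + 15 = (u - 5)*(u - 3)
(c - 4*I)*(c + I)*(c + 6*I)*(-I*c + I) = -I*c^4 + 3*c^3 + I*c^3 - 3*c^2 - 22*I*c^2 + 24*c + 22*I*c - 24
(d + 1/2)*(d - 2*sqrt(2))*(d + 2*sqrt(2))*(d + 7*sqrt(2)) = d^4 + d^3/2 + 7*sqrt(2)*d^3 - 8*d^2 + 7*sqrt(2)*d^2/2 - 56*sqrt(2)*d - 4*d - 28*sqrt(2)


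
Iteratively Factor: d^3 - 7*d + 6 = (d + 3)*(d^2 - 3*d + 2) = (d - 1)*(d + 3)*(d - 2)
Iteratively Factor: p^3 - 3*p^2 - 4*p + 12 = (p + 2)*(p^2 - 5*p + 6) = (p - 3)*(p + 2)*(p - 2)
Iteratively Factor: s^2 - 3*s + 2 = (s - 1)*(s - 2)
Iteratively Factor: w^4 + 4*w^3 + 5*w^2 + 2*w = (w + 2)*(w^3 + 2*w^2 + w) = (w + 1)*(w + 2)*(w^2 + w) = w*(w + 1)*(w + 2)*(w + 1)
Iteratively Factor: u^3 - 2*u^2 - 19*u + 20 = (u + 4)*(u^2 - 6*u + 5) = (u - 1)*(u + 4)*(u - 5)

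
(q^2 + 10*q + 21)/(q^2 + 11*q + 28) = (q + 3)/(q + 4)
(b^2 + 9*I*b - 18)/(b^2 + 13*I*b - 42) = (b + 3*I)/(b + 7*I)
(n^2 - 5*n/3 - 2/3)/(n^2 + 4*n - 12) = (n + 1/3)/(n + 6)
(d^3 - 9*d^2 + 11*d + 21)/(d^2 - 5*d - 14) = (d^2 - 2*d - 3)/(d + 2)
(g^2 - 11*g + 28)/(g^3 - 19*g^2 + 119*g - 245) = (g - 4)/(g^2 - 12*g + 35)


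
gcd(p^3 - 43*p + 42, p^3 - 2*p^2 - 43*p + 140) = p + 7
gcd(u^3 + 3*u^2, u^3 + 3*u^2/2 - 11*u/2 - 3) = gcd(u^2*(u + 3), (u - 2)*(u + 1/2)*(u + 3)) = u + 3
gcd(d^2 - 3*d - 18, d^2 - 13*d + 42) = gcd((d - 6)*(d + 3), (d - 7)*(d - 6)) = d - 6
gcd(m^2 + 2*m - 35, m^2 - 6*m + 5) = m - 5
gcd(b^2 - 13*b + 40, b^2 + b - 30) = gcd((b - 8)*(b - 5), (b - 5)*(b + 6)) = b - 5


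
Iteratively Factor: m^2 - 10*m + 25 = (m - 5)*(m - 5)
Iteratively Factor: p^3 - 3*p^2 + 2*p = (p - 2)*(p^2 - p) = p*(p - 2)*(p - 1)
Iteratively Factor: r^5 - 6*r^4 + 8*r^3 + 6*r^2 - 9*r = (r - 3)*(r^4 - 3*r^3 - r^2 + 3*r) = (r - 3)^2*(r^3 - r) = (r - 3)^2*(r - 1)*(r^2 + r) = (r - 3)^2*(r - 1)*(r + 1)*(r)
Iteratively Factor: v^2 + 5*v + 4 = (v + 4)*(v + 1)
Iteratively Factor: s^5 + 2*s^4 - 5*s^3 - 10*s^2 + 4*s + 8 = (s - 1)*(s^4 + 3*s^3 - 2*s^2 - 12*s - 8) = (s - 2)*(s - 1)*(s^3 + 5*s^2 + 8*s + 4) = (s - 2)*(s - 1)*(s + 2)*(s^2 + 3*s + 2) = (s - 2)*(s - 1)*(s + 1)*(s + 2)*(s + 2)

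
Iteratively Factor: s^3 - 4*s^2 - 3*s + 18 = (s + 2)*(s^2 - 6*s + 9) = (s - 3)*(s + 2)*(s - 3)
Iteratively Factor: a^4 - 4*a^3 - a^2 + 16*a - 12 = (a - 1)*(a^3 - 3*a^2 - 4*a + 12) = (a - 3)*(a - 1)*(a^2 - 4) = (a - 3)*(a - 2)*(a - 1)*(a + 2)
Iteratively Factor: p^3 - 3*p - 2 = (p - 2)*(p^2 + 2*p + 1) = (p - 2)*(p + 1)*(p + 1)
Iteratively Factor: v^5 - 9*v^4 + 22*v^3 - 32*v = (v - 2)*(v^4 - 7*v^3 + 8*v^2 + 16*v) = (v - 4)*(v - 2)*(v^3 - 3*v^2 - 4*v) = (v - 4)*(v - 2)*(v + 1)*(v^2 - 4*v) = v*(v - 4)*(v - 2)*(v + 1)*(v - 4)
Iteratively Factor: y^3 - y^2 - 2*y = (y - 2)*(y^2 + y) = (y - 2)*(y + 1)*(y)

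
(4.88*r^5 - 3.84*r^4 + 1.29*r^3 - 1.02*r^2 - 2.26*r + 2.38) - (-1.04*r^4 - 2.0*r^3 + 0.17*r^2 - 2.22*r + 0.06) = 4.88*r^5 - 2.8*r^4 + 3.29*r^3 - 1.19*r^2 - 0.0399999999999996*r + 2.32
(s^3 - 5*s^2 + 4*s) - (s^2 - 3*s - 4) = s^3 - 6*s^2 + 7*s + 4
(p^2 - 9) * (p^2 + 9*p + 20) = p^4 + 9*p^3 + 11*p^2 - 81*p - 180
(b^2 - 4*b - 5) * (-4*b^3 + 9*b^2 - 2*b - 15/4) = -4*b^5 + 25*b^4 - 18*b^3 - 163*b^2/4 + 25*b + 75/4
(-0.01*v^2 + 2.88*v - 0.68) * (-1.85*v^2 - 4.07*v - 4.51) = 0.0185*v^4 - 5.2873*v^3 - 10.4185*v^2 - 10.2212*v + 3.0668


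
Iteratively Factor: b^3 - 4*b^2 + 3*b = (b - 3)*(b^2 - b) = b*(b - 3)*(b - 1)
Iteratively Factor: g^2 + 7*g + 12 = (g + 3)*(g + 4)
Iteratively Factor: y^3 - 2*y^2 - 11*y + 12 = (y - 4)*(y^2 + 2*y - 3) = (y - 4)*(y - 1)*(y + 3)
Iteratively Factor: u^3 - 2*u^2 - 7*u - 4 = (u + 1)*(u^2 - 3*u - 4) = (u - 4)*(u + 1)*(u + 1)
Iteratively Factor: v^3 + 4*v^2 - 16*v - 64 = (v + 4)*(v^2 - 16) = (v - 4)*(v + 4)*(v + 4)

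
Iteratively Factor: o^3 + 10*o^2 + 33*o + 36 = (o + 3)*(o^2 + 7*o + 12) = (o + 3)*(o + 4)*(o + 3)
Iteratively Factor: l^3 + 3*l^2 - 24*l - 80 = (l - 5)*(l^2 + 8*l + 16) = (l - 5)*(l + 4)*(l + 4)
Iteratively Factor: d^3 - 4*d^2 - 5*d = (d)*(d^2 - 4*d - 5) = d*(d - 5)*(d + 1)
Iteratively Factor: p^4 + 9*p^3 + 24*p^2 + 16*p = (p + 4)*(p^3 + 5*p^2 + 4*p) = p*(p + 4)*(p^2 + 5*p + 4) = p*(p + 1)*(p + 4)*(p + 4)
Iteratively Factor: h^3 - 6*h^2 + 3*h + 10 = (h - 5)*(h^2 - h - 2) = (h - 5)*(h + 1)*(h - 2)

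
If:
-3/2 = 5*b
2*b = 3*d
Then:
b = -3/10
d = -1/5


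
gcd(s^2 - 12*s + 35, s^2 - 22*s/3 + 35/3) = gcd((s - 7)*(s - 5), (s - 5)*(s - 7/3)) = s - 5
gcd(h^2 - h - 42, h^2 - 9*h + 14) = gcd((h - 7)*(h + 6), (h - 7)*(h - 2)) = h - 7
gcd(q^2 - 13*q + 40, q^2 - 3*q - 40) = q - 8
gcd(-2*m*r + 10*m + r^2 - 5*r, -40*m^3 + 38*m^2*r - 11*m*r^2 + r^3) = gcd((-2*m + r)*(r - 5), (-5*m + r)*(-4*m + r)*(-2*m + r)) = -2*m + r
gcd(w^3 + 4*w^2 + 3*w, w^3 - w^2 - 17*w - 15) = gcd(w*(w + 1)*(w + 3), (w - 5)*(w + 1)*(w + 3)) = w^2 + 4*w + 3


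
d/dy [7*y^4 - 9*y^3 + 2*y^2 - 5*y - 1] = 28*y^3 - 27*y^2 + 4*y - 5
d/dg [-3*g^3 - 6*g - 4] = -9*g^2 - 6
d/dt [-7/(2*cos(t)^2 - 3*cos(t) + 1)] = 7*(3 - 4*cos(t))*sin(t)/(-3*cos(t) + cos(2*t) + 2)^2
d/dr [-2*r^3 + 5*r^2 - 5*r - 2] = -6*r^2 + 10*r - 5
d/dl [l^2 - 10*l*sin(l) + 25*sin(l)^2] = -10*l*cos(l) + 2*l - 10*sin(l) + 25*sin(2*l)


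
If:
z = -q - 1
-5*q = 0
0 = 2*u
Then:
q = 0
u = 0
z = -1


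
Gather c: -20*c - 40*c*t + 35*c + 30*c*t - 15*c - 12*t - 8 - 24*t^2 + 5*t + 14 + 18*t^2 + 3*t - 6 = -10*c*t - 6*t^2 - 4*t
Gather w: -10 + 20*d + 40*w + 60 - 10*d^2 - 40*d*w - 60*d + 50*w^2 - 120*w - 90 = -10*d^2 - 40*d + 50*w^2 + w*(-40*d - 80) - 40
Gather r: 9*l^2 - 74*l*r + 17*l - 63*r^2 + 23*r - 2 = 9*l^2 + 17*l - 63*r^2 + r*(23 - 74*l) - 2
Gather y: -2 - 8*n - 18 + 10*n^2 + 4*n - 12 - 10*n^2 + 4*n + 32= 0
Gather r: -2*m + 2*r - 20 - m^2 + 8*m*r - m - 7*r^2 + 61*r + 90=-m^2 - 3*m - 7*r^2 + r*(8*m + 63) + 70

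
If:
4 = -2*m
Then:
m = -2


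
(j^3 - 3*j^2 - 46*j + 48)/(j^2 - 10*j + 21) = (j^3 - 3*j^2 - 46*j + 48)/(j^2 - 10*j + 21)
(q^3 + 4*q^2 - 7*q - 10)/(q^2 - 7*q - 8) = (q^2 + 3*q - 10)/(q - 8)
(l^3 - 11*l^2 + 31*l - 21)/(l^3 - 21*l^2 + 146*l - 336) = (l^2 - 4*l + 3)/(l^2 - 14*l + 48)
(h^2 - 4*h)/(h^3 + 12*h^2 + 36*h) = (h - 4)/(h^2 + 12*h + 36)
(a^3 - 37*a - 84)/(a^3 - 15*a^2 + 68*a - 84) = (a^2 + 7*a + 12)/(a^2 - 8*a + 12)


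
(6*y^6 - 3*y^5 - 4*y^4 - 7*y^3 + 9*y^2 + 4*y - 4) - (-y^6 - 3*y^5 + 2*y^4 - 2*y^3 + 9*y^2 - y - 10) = 7*y^6 - 6*y^4 - 5*y^3 + 5*y + 6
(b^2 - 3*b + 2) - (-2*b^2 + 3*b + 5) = 3*b^2 - 6*b - 3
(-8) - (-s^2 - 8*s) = s^2 + 8*s - 8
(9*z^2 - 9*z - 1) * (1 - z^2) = -9*z^4 + 9*z^3 + 10*z^2 - 9*z - 1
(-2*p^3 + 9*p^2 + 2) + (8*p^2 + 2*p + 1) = -2*p^3 + 17*p^2 + 2*p + 3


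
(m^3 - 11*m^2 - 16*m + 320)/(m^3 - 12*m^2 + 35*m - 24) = (m^2 - 3*m - 40)/(m^2 - 4*m + 3)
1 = 1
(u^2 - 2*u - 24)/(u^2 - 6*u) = (u + 4)/u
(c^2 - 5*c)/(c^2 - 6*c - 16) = c*(5 - c)/(-c^2 + 6*c + 16)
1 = 1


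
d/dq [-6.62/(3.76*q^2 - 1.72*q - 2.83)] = (49.7824*q - 11.3864)/(-3.76*q^2 + 1.72*q + 2.83)^2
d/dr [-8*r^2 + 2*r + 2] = 2 - 16*r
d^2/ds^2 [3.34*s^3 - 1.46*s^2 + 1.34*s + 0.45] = 20.04*s - 2.92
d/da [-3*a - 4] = -3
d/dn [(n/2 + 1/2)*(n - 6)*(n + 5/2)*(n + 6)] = 2*n^3 + 21*n^2/4 - 67*n/2 - 63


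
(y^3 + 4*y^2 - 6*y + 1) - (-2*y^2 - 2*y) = y^3 + 6*y^2 - 4*y + 1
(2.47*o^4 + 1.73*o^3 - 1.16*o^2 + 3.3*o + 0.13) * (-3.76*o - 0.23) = -9.2872*o^5 - 7.0729*o^4 + 3.9637*o^3 - 12.1412*o^2 - 1.2478*o - 0.0299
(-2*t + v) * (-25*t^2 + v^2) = 50*t^3 - 25*t^2*v - 2*t*v^2 + v^3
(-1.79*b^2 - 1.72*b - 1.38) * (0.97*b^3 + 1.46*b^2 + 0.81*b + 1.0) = -1.7363*b^5 - 4.2818*b^4 - 5.2997*b^3 - 5.198*b^2 - 2.8378*b - 1.38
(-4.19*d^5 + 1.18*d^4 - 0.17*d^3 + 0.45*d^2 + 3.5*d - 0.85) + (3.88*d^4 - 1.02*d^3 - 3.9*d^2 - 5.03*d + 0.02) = -4.19*d^5 + 5.06*d^4 - 1.19*d^3 - 3.45*d^2 - 1.53*d - 0.83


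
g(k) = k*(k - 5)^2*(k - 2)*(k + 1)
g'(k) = k*(k - 5)^2*(k - 2) + k*(k - 5)^2*(k + 1) + k*(k - 2)*(k + 1)*(2*k - 10) + (k - 5)^2*(k - 2)*(k + 1) = 5*k^4 - 44*k^3 + 99*k^2 - 10*k - 50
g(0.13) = -6.52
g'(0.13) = -49.72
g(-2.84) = -1554.58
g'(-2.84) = 2110.04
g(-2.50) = -949.22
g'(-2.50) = 1476.56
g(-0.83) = 13.57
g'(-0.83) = 54.03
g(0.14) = -7.01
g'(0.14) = -49.58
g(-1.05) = -5.86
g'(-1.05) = 126.66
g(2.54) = 29.38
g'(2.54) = 50.39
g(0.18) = -8.98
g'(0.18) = -48.84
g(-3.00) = -1920.00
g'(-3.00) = 2464.00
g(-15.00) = -1428000.00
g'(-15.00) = 424000.00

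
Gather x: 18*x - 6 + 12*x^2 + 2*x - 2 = 12*x^2 + 20*x - 8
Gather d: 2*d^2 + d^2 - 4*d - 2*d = 3*d^2 - 6*d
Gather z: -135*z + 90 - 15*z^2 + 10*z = -15*z^2 - 125*z + 90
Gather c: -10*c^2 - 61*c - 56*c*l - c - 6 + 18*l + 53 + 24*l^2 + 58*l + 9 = -10*c^2 + c*(-56*l - 62) + 24*l^2 + 76*l + 56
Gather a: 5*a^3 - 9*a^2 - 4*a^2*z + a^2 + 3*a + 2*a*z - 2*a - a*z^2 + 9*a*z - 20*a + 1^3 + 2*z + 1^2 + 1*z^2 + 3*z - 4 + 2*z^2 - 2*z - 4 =5*a^3 + a^2*(-4*z - 8) + a*(-z^2 + 11*z - 19) + 3*z^2 + 3*z - 6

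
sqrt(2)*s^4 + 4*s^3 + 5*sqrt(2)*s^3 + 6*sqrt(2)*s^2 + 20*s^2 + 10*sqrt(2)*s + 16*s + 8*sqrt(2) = (s + 4)*(s + sqrt(2))^2*(sqrt(2)*s + sqrt(2))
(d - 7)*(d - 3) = d^2 - 10*d + 21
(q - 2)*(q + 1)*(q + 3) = q^3 + 2*q^2 - 5*q - 6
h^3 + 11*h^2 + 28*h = h*(h + 4)*(h + 7)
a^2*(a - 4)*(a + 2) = a^4 - 2*a^3 - 8*a^2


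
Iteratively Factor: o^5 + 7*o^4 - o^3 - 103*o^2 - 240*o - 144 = (o + 3)*(o^4 + 4*o^3 - 13*o^2 - 64*o - 48) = (o + 1)*(o + 3)*(o^3 + 3*o^2 - 16*o - 48) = (o + 1)*(o + 3)*(o + 4)*(o^2 - o - 12) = (o - 4)*(o + 1)*(o + 3)*(o + 4)*(o + 3)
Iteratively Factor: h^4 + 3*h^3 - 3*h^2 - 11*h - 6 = (h - 2)*(h^3 + 5*h^2 + 7*h + 3) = (h - 2)*(h + 1)*(h^2 + 4*h + 3) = (h - 2)*(h + 1)*(h + 3)*(h + 1)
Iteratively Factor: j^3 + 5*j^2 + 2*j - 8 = (j - 1)*(j^2 + 6*j + 8) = (j - 1)*(j + 4)*(j + 2)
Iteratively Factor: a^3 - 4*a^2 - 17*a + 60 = (a - 3)*(a^2 - a - 20) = (a - 3)*(a + 4)*(a - 5)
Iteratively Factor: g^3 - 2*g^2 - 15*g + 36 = (g - 3)*(g^2 + g - 12) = (g - 3)^2*(g + 4)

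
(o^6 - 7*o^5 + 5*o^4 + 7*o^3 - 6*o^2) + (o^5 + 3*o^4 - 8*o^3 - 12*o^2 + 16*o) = o^6 - 6*o^5 + 8*o^4 - o^3 - 18*o^2 + 16*o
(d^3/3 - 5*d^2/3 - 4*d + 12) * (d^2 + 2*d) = d^5/3 - d^4 - 22*d^3/3 + 4*d^2 + 24*d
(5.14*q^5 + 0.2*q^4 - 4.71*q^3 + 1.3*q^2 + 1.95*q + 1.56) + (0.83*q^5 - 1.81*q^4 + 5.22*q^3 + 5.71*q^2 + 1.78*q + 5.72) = 5.97*q^5 - 1.61*q^4 + 0.51*q^3 + 7.01*q^2 + 3.73*q + 7.28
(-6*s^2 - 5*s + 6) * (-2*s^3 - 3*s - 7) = 12*s^5 + 10*s^4 + 6*s^3 + 57*s^2 + 17*s - 42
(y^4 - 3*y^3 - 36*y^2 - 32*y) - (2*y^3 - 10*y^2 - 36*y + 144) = y^4 - 5*y^3 - 26*y^2 + 4*y - 144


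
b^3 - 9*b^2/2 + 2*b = b*(b - 4)*(b - 1/2)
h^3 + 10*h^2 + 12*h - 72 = (h - 2)*(h + 6)^2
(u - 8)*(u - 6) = u^2 - 14*u + 48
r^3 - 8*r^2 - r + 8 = (r - 8)*(r - 1)*(r + 1)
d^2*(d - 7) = d^3 - 7*d^2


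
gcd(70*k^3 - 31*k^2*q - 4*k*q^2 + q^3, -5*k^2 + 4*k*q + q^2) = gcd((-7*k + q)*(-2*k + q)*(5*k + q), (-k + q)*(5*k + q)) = 5*k + q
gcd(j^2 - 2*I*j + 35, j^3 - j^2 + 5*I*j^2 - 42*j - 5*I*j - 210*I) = j + 5*I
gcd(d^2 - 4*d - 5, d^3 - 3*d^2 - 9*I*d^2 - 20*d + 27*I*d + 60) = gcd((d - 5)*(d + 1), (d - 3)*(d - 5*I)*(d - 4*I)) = 1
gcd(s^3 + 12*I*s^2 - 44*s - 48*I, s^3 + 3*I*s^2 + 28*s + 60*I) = s^2 + 8*I*s - 12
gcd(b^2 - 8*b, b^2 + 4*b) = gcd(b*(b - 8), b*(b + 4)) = b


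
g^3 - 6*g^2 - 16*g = g*(g - 8)*(g + 2)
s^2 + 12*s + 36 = (s + 6)^2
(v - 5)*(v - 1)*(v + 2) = v^3 - 4*v^2 - 7*v + 10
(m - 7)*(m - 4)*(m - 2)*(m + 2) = m^4 - 11*m^3 + 24*m^2 + 44*m - 112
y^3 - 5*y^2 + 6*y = y*(y - 3)*(y - 2)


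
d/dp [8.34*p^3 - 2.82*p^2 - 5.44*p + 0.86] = 25.02*p^2 - 5.64*p - 5.44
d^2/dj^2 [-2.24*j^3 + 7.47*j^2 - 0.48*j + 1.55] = 14.94 - 13.44*j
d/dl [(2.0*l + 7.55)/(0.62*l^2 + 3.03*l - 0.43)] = (1.24*l^2 + 6.06*l - (1.24*l + 3.03)*(2.0*l + 7.55) - 0.86)/(0.62*l^2 + 3.03*l - 0.43)^2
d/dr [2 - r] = -1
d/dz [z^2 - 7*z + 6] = 2*z - 7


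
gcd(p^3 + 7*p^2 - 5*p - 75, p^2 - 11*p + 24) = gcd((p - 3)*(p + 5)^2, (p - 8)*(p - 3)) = p - 3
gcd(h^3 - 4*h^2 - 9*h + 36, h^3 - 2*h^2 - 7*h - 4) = h - 4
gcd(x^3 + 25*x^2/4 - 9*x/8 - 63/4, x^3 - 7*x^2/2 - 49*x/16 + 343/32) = x + 7/4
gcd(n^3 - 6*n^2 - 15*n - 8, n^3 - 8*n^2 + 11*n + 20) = n + 1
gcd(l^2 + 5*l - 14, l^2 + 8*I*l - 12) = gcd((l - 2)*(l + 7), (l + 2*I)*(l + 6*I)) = 1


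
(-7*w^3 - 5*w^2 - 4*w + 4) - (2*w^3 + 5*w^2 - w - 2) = -9*w^3 - 10*w^2 - 3*w + 6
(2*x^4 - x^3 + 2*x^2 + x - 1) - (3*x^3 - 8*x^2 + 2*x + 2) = 2*x^4 - 4*x^3 + 10*x^2 - x - 3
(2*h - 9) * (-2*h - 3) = -4*h^2 + 12*h + 27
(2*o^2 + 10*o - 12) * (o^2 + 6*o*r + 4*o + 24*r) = 2*o^4 + 12*o^3*r + 18*o^3 + 108*o^2*r + 28*o^2 + 168*o*r - 48*o - 288*r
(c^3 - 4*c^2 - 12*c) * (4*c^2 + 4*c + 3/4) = 4*c^5 - 12*c^4 - 253*c^3/4 - 51*c^2 - 9*c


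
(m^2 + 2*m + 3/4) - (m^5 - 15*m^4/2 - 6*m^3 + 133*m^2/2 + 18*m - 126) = -m^5 + 15*m^4/2 + 6*m^3 - 131*m^2/2 - 16*m + 507/4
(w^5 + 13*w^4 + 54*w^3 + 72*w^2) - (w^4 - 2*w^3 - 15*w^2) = w^5 + 12*w^4 + 56*w^3 + 87*w^2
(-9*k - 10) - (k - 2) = -10*k - 8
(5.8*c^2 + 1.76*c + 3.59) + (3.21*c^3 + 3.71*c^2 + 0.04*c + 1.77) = 3.21*c^3 + 9.51*c^2 + 1.8*c + 5.36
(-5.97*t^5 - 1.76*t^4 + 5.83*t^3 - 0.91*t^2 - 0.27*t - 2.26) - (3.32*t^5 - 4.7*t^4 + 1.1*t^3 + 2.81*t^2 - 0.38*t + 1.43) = -9.29*t^5 + 2.94*t^4 + 4.73*t^3 - 3.72*t^2 + 0.11*t - 3.69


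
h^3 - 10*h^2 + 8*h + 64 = (h - 8)*(h - 4)*(h + 2)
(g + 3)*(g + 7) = g^2 + 10*g + 21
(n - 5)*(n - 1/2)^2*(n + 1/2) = n^4 - 11*n^3/2 + 9*n^2/4 + 11*n/8 - 5/8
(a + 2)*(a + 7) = a^2 + 9*a + 14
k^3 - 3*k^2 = k^2*(k - 3)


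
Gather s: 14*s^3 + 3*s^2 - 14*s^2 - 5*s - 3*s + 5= 14*s^3 - 11*s^2 - 8*s + 5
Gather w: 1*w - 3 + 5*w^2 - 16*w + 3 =5*w^2 - 15*w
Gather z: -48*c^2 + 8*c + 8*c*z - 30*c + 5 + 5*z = -48*c^2 - 22*c + z*(8*c + 5) + 5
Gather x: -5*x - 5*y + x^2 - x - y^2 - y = x^2 - 6*x - y^2 - 6*y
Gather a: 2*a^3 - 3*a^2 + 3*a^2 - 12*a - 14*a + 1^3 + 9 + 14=2*a^3 - 26*a + 24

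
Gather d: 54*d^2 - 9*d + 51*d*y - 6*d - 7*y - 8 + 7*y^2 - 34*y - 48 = 54*d^2 + d*(51*y - 15) + 7*y^2 - 41*y - 56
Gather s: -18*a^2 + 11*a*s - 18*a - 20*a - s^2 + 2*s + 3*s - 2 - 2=-18*a^2 - 38*a - s^2 + s*(11*a + 5) - 4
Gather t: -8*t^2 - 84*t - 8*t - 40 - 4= -8*t^2 - 92*t - 44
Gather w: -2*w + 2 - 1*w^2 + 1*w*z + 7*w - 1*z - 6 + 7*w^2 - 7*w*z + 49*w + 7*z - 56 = 6*w^2 + w*(54 - 6*z) + 6*z - 60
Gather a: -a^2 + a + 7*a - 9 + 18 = -a^2 + 8*a + 9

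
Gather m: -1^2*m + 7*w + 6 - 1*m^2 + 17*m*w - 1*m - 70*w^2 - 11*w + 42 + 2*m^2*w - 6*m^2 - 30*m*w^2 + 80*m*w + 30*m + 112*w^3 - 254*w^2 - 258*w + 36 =m^2*(2*w - 7) + m*(-30*w^2 + 97*w + 28) + 112*w^3 - 324*w^2 - 262*w + 84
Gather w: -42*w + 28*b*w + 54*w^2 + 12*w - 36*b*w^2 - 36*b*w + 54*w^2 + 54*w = w^2*(108 - 36*b) + w*(24 - 8*b)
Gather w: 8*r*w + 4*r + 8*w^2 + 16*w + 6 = 4*r + 8*w^2 + w*(8*r + 16) + 6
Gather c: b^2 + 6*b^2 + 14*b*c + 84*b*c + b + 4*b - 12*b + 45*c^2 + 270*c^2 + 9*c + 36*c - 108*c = 7*b^2 - 7*b + 315*c^2 + c*(98*b - 63)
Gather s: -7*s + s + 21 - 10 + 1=12 - 6*s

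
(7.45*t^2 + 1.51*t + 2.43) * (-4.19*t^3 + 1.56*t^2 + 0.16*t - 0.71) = -31.2155*t^5 + 5.2951*t^4 - 6.6341*t^3 - 1.2571*t^2 - 0.6833*t - 1.7253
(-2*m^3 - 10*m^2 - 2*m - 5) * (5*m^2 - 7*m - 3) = -10*m^5 - 36*m^4 + 66*m^3 + 19*m^2 + 41*m + 15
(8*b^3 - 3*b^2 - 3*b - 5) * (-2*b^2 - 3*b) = -16*b^5 - 18*b^4 + 15*b^3 + 19*b^2 + 15*b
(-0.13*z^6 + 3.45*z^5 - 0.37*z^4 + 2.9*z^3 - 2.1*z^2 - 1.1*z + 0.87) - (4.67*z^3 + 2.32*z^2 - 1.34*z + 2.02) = -0.13*z^6 + 3.45*z^5 - 0.37*z^4 - 1.77*z^3 - 4.42*z^2 + 0.24*z - 1.15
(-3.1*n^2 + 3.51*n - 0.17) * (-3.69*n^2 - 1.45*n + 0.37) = 11.439*n^4 - 8.4569*n^3 - 5.6092*n^2 + 1.5452*n - 0.0629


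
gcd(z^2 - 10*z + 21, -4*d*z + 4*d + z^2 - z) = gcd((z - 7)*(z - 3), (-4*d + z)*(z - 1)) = 1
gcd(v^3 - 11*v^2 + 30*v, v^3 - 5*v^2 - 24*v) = v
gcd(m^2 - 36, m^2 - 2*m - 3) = 1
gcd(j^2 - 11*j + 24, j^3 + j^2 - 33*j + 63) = j - 3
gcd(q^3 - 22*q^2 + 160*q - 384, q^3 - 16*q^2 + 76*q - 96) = q^2 - 14*q + 48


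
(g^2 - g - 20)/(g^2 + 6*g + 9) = (g^2 - g - 20)/(g^2 + 6*g + 9)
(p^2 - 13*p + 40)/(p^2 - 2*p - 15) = (p - 8)/(p + 3)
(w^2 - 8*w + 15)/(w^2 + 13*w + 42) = (w^2 - 8*w + 15)/(w^2 + 13*w + 42)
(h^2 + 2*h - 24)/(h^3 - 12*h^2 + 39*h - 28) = (h + 6)/(h^2 - 8*h + 7)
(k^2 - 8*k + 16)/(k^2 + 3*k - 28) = (k - 4)/(k + 7)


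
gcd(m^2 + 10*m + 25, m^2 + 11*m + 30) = m + 5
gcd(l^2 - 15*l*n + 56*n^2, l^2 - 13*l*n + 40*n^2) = l - 8*n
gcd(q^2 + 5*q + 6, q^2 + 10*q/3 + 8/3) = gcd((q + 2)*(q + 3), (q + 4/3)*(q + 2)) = q + 2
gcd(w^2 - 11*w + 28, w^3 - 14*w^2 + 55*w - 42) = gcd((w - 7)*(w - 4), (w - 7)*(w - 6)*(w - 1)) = w - 7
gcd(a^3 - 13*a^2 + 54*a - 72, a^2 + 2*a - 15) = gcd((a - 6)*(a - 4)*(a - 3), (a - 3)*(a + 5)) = a - 3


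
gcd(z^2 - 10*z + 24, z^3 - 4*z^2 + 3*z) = 1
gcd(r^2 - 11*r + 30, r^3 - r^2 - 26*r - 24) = r - 6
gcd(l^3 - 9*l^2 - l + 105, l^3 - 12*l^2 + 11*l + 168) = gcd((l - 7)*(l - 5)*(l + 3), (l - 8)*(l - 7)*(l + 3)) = l^2 - 4*l - 21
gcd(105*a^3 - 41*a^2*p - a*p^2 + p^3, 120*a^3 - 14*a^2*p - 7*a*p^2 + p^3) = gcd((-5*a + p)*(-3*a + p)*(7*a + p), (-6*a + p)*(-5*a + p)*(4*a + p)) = -5*a + p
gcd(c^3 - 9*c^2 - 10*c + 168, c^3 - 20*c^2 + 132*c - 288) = c - 6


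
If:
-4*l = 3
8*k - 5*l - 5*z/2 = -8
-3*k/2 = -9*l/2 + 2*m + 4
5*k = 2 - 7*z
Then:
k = -309/274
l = -3/4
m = -6229/2192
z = 299/274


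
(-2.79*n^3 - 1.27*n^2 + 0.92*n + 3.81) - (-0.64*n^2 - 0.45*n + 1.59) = -2.79*n^3 - 0.63*n^2 + 1.37*n + 2.22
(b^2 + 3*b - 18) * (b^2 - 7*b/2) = b^4 - b^3/2 - 57*b^2/2 + 63*b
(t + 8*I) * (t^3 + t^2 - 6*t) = t^4 + t^3 + 8*I*t^3 - 6*t^2 + 8*I*t^2 - 48*I*t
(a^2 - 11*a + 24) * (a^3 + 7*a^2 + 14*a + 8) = a^5 - 4*a^4 - 39*a^3 + 22*a^2 + 248*a + 192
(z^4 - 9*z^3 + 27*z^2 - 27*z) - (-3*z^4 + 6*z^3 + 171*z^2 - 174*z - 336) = 4*z^4 - 15*z^3 - 144*z^2 + 147*z + 336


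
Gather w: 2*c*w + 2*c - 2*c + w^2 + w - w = 2*c*w + w^2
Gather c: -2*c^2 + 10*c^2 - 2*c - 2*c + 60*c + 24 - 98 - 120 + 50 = 8*c^2 + 56*c - 144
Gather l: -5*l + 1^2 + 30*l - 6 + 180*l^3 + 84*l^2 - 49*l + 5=180*l^3 + 84*l^2 - 24*l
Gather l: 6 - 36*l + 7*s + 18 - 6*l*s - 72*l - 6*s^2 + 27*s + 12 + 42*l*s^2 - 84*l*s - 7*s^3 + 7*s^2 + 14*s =l*(42*s^2 - 90*s - 108) - 7*s^3 + s^2 + 48*s + 36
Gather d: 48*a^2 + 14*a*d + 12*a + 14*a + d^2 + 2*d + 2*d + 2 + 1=48*a^2 + 26*a + d^2 + d*(14*a + 4) + 3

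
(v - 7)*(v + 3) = v^2 - 4*v - 21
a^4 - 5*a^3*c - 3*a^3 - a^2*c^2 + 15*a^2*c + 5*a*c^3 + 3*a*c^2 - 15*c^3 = (a - 3)*(a - 5*c)*(a - c)*(a + c)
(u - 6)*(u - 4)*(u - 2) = u^3 - 12*u^2 + 44*u - 48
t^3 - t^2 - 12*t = t*(t - 4)*(t + 3)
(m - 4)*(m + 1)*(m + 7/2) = m^3 + m^2/2 - 29*m/2 - 14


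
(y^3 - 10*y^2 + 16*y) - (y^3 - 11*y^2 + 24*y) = y^2 - 8*y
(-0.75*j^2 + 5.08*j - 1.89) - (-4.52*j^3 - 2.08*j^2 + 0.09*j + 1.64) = 4.52*j^3 + 1.33*j^2 + 4.99*j - 3.53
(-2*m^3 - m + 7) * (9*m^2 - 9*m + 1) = -18*m^5 + 18*m^4 - 11*m^3 + 72*m^2 - 64*m + 7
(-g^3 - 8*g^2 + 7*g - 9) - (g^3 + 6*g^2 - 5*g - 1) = -2*g^3 - 14*g^2 + 12*g - 8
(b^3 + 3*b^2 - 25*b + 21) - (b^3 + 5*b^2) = -2*b^2 - 25*b + 21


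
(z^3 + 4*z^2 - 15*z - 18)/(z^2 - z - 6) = (z^2 + 7*z + 6)/(z + 2)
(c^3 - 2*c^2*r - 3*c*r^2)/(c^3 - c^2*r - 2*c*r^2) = (-c + 3*r)/(-c + 2*r)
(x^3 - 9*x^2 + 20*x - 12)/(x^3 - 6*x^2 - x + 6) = (x - 2)/(x + 1)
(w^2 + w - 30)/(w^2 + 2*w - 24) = (w - 5)/(w - 4)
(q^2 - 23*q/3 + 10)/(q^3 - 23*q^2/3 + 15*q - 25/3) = (q - 6)/(q^2 - 6*q + 5)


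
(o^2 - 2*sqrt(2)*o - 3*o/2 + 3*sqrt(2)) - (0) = o^2 - 2*sqrt(2)*o - 3*o/2 + 3*sqrt(2)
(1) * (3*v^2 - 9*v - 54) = 3*v^2 - 9*v - 54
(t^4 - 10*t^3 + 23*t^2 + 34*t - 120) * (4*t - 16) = 4*t^5 - 56*t^4 + 252*t^3 - 232*t^2 - 1024*t + 1920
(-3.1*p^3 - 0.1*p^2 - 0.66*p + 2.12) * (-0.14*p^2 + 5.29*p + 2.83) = 0.434*p^5 - 16.385*p^4 - 9.2096*p^3 - 4.0712*p^2 + 9.347*p + 5.9996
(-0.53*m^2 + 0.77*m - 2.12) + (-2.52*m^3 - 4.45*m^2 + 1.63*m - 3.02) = -2.52*m^3 - 4.98*m^2 + 2.4*m - 5.14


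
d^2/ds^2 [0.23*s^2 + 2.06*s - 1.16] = 0.460000000000000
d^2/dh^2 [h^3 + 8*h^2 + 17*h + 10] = 6*h + 16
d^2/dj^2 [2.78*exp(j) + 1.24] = 2.78*exp(j)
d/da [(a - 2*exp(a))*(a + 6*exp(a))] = 4*a*exp(a) + 2*a - 24*exp(2*a) + 4*exp(a)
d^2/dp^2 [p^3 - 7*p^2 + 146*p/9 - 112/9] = 6*p - 14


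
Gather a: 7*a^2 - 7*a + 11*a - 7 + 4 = 7*a^2 + 4*a - 3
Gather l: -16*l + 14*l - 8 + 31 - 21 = 2 - 2*l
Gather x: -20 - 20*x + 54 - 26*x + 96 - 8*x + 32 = 162 - 54*x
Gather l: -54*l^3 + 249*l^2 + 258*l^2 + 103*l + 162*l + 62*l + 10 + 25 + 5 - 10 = -54*l^3 + 507*l^2 + 327*l + 30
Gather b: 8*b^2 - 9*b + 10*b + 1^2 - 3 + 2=8*b^2 + b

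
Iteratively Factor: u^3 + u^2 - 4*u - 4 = (u - 2)*(u^2 + 3*u + 2) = (u - 2)*(u + 1)*(u + 2)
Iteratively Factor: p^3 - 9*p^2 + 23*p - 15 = (p - 3)*(p^2 - 6*p + 5) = (p - 3)*(p - 1)*(p - 5)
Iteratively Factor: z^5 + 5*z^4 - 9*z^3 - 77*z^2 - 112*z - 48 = (z + 1)*(z^4 + 4*z^3 - 13*z^2 - 64*z - 48) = (z + 1)*(z + 4)*(z^3 - 13*z - 12) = (z + 1)^2*(z + 4)*(z^2 - z - 12) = (z - 4)*(z + 1)^2*(z + 4)*(z + 3)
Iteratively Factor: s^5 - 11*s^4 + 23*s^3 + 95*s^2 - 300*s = (s - 5)*(s^4 - 6*s^3 - 7*s^2 + 60*s) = (s - 5)^2*(s^3 - s^2 - 12*s) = (s - 5)^2*(s + 3)*(s^2 - 4*s) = s*(s - 5)^2*(s + 3)*(s - 4)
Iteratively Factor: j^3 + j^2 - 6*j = (j + 3)*(j^2 - 2*j) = j*(j + 3)*(j - 2)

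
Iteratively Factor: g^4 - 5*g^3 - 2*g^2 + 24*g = (g - 3)*(g^3 - 2*g^2 - 8*g) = (g - 3)*(g + 2)*(g^2 - 4*g) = (g - 4)*(g - 3)*(g + 2)*(g)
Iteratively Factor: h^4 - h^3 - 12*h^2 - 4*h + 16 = (h + 2)*(h^3 - 3*h^2 - 6*h + 8) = (h - 1)*(h + 2)*(h^2 - 2*h - 8) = (h - 4)*(h - 1)*(h + 2)*(h + 2)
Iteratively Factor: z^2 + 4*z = (z)*(z + 4)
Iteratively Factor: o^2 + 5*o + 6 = (o + 3)*(o + 2)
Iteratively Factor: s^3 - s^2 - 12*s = (s - 4)*(s^2 + 3*s) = (s - 4)*(s + 3)*(s)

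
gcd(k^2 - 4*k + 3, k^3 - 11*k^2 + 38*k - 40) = 1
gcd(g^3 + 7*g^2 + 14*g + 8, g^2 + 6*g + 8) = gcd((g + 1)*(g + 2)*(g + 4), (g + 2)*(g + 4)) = g^2 + 6*g + 8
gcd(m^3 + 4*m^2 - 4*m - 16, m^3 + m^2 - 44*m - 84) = m + 2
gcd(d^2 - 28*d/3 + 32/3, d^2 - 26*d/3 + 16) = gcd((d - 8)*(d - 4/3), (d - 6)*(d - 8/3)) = 1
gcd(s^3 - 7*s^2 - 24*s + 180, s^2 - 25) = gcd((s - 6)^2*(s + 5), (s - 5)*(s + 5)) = s + 5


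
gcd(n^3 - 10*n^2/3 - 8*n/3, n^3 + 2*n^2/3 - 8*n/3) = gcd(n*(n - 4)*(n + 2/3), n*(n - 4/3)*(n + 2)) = n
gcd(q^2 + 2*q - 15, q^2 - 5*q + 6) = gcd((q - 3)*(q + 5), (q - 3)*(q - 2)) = q - 3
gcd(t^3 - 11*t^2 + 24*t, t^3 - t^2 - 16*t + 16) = 1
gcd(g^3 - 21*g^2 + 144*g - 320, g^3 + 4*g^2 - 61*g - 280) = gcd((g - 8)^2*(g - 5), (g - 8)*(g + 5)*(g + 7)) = g - 8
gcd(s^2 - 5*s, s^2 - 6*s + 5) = s - 5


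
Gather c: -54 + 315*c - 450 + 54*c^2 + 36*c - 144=54*c^2 + 351*c - 648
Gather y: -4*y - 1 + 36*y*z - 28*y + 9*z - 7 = y*(36*z - 32) + 9*z - 8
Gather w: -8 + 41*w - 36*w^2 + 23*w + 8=-36*w^2 + 64*w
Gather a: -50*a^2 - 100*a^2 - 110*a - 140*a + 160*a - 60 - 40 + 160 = -150*a^2 - 90*a + 60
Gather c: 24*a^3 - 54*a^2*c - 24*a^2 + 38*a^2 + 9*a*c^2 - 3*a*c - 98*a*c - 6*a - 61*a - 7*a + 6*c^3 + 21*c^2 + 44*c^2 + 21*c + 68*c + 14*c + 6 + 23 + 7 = 24*a^3 + 14*a^2 - 74*a + 6*c^3 + c^2*(9*a + 65) + c*(-54*a^2 - 101*a + 103) + 36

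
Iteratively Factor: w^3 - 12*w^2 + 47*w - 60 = (w - 3)*(w^2 - 9*w + 20) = (w - 5)*(w - 3)*(w - 4)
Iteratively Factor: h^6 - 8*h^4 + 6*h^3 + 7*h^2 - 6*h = (h)*(h^5 - 8*h^3 + 6*h^2 + 7*h - 6) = h*(h + 1)*(h^4 - h^3 - 7*h^2 + 13*h - 6) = h*(h - 1)*(h + 1)*(h^3 - 7*h + 6) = h*(h - 1)*(h + 1)*(h + 3)*(h^2 - 3*h + 2) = h*(h - 1)^2*(h + 1)*(h + 3)*(h - 2)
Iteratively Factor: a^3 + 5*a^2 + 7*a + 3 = (a + 1)*(a^2 + 4*a + 3) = (a + 1)^2*(a + 3)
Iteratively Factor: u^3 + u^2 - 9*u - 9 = (u + 1)*(u^2 - 9) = (u - 3)*(u + 1)*(u + 3)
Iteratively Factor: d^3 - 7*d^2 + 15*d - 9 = (d - 1)*(d^2 - 6*d + 9) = (d - 3)*(d - 1)*(d - 3)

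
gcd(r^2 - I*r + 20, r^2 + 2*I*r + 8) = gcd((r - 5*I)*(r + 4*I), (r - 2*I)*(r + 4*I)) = r + 4*I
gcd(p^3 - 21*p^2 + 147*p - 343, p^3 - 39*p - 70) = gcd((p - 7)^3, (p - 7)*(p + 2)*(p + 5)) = p - 7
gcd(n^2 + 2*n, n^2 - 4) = n + 2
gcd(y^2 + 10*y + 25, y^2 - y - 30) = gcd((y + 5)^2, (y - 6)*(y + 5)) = y + 5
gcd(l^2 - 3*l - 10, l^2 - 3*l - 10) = l^2 - 3*l - 10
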